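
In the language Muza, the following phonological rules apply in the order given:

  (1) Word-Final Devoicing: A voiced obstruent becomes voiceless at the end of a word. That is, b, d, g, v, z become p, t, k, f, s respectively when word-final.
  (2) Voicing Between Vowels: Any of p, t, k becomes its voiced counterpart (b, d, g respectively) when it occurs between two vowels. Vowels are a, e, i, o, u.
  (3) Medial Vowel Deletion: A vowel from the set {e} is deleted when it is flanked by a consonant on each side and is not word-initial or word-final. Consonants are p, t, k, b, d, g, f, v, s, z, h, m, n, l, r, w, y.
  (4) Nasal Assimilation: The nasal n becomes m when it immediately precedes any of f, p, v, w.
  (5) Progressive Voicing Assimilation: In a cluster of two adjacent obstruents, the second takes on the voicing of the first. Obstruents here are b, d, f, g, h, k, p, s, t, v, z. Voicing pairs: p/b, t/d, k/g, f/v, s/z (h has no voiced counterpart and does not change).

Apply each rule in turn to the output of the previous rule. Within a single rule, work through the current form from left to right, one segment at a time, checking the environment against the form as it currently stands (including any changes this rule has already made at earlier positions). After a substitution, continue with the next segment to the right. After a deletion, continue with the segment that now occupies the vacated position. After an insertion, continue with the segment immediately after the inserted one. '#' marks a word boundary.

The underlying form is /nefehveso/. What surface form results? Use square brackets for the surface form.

[mfhfso]

(1) Word-Final Devoicing: no change — [nefehveso]
(2) Voicing Between Vowels: no change — [nefehveso]
(3) Medial Vowel Deletion: [nefehveso] → [nfhvso]
(4) Nasal Assimilation: [nfhvso] → [mfhvso]
(5) Progressive Voicing Assimilation: [mfhvso] → [mfhfso]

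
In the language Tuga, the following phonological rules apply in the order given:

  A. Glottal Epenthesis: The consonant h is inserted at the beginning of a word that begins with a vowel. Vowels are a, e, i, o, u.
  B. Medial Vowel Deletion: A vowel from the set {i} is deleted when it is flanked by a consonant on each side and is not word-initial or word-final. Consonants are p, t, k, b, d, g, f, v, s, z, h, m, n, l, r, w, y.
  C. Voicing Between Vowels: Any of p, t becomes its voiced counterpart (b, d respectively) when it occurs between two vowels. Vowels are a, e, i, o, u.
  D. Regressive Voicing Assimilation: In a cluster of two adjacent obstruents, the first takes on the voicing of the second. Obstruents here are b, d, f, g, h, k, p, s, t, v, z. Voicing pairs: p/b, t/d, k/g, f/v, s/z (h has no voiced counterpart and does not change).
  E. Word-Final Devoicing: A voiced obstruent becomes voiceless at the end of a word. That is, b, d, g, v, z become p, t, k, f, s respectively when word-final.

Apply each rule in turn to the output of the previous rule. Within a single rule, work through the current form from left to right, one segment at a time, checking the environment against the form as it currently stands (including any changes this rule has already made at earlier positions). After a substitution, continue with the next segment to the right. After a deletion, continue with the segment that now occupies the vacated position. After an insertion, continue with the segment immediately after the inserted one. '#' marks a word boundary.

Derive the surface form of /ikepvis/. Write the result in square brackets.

A Glottal Epenthesis: [ikepvis] → [hikepvis]
B Medial Vowel Deletion: [hikepvis] → [hkepvs]
C Voicing Between Vowels: no change — [hkepvs]
D Regressive Voicing Assimilation: [hkepvs] → [hkebfs]
E Word-Final Devoicing: no change — [hkebfs]

[hkebfs]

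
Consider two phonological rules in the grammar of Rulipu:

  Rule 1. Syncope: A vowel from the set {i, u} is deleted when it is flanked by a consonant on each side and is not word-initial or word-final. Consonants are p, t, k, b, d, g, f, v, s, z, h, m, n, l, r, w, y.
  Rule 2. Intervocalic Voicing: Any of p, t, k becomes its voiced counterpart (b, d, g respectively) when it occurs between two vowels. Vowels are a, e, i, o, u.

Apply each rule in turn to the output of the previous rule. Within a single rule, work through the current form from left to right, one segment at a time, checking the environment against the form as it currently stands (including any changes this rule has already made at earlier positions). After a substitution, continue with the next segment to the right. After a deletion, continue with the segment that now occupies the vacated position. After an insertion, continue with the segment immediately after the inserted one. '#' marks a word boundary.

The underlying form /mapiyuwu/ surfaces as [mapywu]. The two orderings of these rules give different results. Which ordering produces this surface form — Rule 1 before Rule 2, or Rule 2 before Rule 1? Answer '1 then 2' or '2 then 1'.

1 then 2

Order 1 then 2:
  1 Syncope: [mapiyuwu] → [mapywu]
  2 Intervocalic Voicing: no change — [mapywu]
  result: [mapywu]
Order 2 then 1:
  2 Intervocalic Voicing: [mapiyuwu] → [mabiyuwu]
  1 Syncope: [mabiyuwu] → [mabywu]
  result: [mabywu]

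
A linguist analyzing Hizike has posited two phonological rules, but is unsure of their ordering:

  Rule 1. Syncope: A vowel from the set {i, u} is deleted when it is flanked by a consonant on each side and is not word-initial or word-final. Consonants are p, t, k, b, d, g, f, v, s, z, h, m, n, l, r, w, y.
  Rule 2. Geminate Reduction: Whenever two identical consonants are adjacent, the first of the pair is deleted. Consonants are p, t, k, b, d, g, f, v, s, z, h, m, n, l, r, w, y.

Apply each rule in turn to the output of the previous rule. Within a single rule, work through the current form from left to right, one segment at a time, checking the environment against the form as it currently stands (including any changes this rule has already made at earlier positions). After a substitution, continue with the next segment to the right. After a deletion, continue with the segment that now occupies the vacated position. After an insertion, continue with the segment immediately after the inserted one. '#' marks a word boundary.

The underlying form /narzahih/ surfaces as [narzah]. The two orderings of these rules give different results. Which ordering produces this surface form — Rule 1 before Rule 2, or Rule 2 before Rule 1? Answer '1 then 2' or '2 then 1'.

Order 1 then 2:
  1 Syncope: [narzahih] → [narzahh]
  2 Geminate Reduction: [narzahh] → [narzah]
  result: [narzah]
Order 2 then 1:
  2 Geminate Reduction: no change — [narzahih]
  1 Syncope: [narzahih] → [narzahh]
  result: [narzahh]

1 then 2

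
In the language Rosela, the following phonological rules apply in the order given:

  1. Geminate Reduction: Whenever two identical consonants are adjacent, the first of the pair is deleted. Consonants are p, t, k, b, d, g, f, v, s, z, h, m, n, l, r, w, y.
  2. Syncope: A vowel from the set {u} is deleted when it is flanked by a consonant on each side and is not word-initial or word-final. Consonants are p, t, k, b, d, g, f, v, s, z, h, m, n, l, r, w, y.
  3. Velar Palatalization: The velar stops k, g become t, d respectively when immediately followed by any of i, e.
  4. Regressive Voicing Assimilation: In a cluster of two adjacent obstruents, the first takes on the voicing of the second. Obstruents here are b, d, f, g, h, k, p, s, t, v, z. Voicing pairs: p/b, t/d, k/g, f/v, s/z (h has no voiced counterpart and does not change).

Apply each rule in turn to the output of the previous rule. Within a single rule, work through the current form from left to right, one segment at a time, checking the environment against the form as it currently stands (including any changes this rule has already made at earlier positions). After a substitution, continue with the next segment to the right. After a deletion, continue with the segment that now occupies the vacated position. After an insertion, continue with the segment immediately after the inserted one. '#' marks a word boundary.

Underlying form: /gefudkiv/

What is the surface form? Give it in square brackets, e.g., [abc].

1 Geminate Reduction: no change — [gefudkiv]
2 Syncope: [gefudkiv] → [gefdkiv]
3 Velar Palatalization: [gefdkiv] → [defdtiv]
4 Regressive Voicing Assimilation: [defdtiv] → [devttiv]

[devttiv]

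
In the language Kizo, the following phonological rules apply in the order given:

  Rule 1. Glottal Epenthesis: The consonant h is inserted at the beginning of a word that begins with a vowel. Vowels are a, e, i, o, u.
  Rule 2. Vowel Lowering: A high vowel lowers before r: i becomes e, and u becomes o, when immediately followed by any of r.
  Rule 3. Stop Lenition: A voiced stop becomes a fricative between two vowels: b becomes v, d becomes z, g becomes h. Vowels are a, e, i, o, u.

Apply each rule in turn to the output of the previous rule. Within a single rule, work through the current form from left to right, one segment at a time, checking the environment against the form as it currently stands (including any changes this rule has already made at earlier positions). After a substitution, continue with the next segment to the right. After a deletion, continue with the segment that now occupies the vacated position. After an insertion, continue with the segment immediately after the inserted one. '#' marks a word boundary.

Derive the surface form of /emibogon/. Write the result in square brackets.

[hemivohon]

Rule 1 Glottal Epenthesis: [emibogon] → [hemibogon]
Rule 2 Vowel Lowering: no change — [hemibogon]
Rule 3 Stop Lenition: [hemibogon] → [hemivohon]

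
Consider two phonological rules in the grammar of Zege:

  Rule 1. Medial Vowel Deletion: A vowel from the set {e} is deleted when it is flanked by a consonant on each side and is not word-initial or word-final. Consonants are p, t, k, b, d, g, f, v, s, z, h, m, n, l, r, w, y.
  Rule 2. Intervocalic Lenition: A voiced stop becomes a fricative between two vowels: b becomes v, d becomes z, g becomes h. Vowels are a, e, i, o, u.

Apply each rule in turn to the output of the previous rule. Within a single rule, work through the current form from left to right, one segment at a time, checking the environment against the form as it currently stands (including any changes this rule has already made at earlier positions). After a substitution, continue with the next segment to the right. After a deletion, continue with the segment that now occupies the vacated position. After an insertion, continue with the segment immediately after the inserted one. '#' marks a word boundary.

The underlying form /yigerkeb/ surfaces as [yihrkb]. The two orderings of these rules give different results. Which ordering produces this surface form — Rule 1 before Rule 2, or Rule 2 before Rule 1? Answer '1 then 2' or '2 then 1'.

2 then 1

Order 1 then 2:
  1 Medial Vowel Deletion: [yigerkeb] → [yigrkb]
  2 Intervocalic Lenition: no change — [yigrkb]
  result: [yigrkb]
Order 2 then 1:
  2 Intervocalic Lenition: [yigerkeb] → [yiherkeb]
  1 Medial Vowel Deletion: [yiherkeb] → [yihrkb]
  result: [yihrkb]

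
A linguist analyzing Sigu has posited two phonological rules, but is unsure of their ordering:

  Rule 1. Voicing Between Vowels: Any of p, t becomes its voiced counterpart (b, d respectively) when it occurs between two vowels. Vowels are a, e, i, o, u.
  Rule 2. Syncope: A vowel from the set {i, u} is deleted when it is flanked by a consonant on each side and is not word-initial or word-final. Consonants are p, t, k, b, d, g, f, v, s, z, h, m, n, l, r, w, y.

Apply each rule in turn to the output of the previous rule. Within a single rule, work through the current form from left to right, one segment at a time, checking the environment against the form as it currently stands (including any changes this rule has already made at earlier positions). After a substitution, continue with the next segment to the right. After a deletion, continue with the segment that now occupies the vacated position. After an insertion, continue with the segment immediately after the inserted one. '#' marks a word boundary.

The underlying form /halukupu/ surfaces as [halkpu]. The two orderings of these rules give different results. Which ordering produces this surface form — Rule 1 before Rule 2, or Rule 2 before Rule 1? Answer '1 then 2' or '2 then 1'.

Order 1 then 2:
  1 Voicing Between Vowels: [halukupu] → [halukubu]
  2 Syncope: [halukubu] → [halkbu]
  result: [halkbu]
Order 2 then 1:
  2 Syncope: [halukupu] → [halkpu]
  1 Voicing Between Vowels: no change — [halkpu]
  result: [halkpu]

2 then 1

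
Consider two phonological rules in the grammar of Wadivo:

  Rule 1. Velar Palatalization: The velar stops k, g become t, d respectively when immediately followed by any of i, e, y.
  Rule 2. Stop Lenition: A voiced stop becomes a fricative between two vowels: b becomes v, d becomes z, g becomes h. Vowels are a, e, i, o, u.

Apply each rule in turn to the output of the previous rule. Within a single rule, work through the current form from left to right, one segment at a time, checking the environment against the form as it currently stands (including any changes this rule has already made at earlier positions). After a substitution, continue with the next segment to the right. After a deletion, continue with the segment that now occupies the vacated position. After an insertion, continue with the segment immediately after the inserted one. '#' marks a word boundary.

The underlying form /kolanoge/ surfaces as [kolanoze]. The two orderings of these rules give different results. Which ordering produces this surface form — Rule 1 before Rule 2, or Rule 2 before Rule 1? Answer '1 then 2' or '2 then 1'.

Order 1 then 2:
  1 Velar Palatalization: [kolanoge] → [kolanode]
  2 Stop Lenition: [kolanode] → [kolanoze]
  result: [kolanoze]
Order 2 then 1:
  2 Stop Lenition: [kolanoge] → [kolanohe]
  1 Velar Palatalization: no change — [kolanohe]
  result: [kolanohe]

1 then 2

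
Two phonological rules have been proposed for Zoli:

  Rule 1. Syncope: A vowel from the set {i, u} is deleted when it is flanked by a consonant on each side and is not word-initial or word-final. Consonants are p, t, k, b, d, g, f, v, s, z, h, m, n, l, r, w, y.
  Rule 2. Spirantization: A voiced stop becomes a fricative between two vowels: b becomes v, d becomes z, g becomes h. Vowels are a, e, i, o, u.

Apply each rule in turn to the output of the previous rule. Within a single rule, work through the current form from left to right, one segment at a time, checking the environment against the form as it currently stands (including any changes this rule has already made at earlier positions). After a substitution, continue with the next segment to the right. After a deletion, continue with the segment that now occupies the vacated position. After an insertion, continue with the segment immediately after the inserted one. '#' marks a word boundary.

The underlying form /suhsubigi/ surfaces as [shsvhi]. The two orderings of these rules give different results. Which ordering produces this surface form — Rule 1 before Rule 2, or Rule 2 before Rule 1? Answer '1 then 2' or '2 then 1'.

2 then 1

Order 1 then 2:
  1 Syncope: [suhsubigi] → [shsbgi]
  2 Spirantization: no change — [shsbgi]
  result: [shsbgi]
Order 2 then 1:
  2 Spirantization: [suhsubigi] → [suhsuvihi]
  1 Syncope: [suhsuvihi] → [shsvhi]
  result: [shsvhi]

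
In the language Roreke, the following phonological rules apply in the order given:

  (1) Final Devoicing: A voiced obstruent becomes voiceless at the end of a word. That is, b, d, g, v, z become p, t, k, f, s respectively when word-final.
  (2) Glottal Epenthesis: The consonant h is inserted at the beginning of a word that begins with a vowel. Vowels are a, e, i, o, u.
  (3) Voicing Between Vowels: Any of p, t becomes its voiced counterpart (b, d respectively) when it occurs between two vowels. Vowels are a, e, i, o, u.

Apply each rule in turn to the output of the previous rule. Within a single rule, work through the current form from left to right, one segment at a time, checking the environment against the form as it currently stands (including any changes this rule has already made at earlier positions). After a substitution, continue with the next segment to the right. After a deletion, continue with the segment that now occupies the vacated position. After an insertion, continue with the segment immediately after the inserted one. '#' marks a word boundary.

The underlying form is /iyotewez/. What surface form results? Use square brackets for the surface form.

(1) Final Devoicing: [iyotewez] → [iyotewes]
(2) Glottal Epenthesis: [iyotewes] → [hiyotewes]
(3) Voicing Between Vowels: [hiyotewes] → [hiyodewes]

[hiyodewes]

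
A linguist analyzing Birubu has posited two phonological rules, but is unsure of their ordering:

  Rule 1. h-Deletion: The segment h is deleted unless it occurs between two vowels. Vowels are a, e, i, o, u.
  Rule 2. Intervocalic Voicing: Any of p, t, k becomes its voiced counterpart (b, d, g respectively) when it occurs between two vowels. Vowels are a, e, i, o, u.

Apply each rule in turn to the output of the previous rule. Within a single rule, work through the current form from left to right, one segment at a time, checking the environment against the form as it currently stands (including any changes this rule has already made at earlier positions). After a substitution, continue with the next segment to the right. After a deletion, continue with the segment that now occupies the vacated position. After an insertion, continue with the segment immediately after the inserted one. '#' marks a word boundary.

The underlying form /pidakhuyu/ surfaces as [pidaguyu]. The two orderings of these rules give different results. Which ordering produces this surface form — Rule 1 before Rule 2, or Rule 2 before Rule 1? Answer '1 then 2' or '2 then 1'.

1 then 2

Order 1 then 2:
  1 h-Deletion: [pidakhuyu] → [pidakuyu]
  2 Intervocalic Voicing: [pidakuyu] → [pidaguyu]
  result: [pidaguyu]
Order 2 then 1:
  2 Intervocalic Voicing: no change — [pidakhuyu]
  1 h-Deletion: [pidakhuyu] → [pidakuyu]
  result: [pidakuyu]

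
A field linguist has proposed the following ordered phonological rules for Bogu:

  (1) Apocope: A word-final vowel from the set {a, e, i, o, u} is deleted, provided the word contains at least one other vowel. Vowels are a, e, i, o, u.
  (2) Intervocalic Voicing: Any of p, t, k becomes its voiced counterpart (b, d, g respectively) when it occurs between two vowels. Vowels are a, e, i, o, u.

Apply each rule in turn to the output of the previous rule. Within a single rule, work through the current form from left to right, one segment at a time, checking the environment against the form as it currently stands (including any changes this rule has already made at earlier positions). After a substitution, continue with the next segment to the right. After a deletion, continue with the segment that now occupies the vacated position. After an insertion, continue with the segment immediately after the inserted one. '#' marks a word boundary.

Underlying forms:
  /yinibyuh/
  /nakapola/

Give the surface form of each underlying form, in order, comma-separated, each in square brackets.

/yinibyuh/:
  (1) Apocope: no change — [yinibyuh]
  (2) Intervocalic Voicing: no change — [yinibyuh]
/nakapola/:
  (1) Apocope: [nakapola] → [nakapol]
  (2) Intervocalic Voicing: [nakapol] → [nagabol]

[yinibyuh], [nagabol]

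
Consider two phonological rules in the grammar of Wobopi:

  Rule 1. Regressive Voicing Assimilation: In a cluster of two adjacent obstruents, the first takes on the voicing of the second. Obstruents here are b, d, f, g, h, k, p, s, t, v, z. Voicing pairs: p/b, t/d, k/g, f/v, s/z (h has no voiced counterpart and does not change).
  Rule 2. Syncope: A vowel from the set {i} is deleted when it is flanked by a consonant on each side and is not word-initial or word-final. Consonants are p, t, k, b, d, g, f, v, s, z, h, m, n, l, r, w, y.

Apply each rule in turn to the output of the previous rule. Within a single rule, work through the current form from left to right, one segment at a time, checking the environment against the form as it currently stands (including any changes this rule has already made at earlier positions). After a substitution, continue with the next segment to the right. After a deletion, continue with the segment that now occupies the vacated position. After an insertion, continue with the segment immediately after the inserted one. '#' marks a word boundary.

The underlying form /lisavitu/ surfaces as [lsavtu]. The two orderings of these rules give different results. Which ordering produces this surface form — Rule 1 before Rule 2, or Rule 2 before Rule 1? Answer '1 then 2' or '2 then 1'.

1 then 2

Order 1 then 2:
  1 Regressive Voicing Assimilation: no change — [lisavitu]
  2 Syncope: [lisavitu] → [lsavtu]
  result: [lsavtu]
Order 2 then 1:
  2 Syncope: [lisavitu] → [lsavtu]
  1 Regressive Voicing Assimilation: [lsavtu] → [lsaftu]
  result: [lsaftu]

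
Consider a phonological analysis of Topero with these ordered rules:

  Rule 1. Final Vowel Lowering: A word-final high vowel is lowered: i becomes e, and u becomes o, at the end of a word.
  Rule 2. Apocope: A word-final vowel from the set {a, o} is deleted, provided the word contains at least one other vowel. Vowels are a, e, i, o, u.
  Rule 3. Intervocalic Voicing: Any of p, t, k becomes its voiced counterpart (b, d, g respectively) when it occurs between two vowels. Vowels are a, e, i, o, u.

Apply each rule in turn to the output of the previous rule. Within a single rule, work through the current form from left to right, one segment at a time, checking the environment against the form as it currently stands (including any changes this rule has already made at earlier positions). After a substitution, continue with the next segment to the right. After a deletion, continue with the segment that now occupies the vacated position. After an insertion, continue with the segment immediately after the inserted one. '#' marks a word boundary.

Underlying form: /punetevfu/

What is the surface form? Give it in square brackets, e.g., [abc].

Rule 1 Final Vowel Lowering: [punetevfu] → [punetevfo]
Rule 2 Apocope: [punetevfo] → [punetevf]
Rule 3 Intervocalic Voicing: [punetevf] → [punedevf]

[punedevf]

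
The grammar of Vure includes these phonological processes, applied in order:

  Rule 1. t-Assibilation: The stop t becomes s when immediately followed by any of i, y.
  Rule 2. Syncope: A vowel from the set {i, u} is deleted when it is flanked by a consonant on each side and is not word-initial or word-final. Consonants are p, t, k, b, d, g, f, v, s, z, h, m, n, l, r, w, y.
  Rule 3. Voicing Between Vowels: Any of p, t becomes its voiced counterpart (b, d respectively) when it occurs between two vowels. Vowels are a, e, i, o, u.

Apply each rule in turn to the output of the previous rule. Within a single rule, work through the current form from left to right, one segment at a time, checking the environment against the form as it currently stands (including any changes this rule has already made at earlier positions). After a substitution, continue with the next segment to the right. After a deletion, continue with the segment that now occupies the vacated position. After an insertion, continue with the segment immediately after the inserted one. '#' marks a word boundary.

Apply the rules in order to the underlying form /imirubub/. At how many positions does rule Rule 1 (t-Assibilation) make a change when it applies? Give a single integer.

0

Rule 1 t-Assibilation: no change — [imirubub]
Rule 2 Syncope: [imirubub] → [imrbb]
Rule 3 Voicing Between Vowels: no change — [imrbb]
Rule Rule 1 changed 0 position(s).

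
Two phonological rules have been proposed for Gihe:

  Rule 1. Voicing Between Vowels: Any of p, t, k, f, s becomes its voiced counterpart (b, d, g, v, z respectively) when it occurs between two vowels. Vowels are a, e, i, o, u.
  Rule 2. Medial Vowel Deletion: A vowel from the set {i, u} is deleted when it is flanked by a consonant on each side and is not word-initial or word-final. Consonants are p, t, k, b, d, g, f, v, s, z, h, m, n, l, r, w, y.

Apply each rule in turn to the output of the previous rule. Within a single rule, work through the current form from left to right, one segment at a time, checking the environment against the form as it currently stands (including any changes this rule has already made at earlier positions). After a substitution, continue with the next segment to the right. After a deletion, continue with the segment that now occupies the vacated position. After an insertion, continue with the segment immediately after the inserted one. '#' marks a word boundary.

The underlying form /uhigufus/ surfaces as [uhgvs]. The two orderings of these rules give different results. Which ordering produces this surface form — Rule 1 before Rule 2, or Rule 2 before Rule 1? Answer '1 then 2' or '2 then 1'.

Order 1 then 2:
  1 Voicing Between Vowels: [uhigufus] → [uhiguvus]
  2 Medial Vowel Deletion: [uhiguvus] → [uhgvs]
  result: [uhgvs]
Order 2 then 1:
  2 Medial Vowel Deletion: [uhigufus] → [uhgfs]
  1 Voicing Between Vowels: no change — [uhgfs]
  result: [uhgfs]

1 then 2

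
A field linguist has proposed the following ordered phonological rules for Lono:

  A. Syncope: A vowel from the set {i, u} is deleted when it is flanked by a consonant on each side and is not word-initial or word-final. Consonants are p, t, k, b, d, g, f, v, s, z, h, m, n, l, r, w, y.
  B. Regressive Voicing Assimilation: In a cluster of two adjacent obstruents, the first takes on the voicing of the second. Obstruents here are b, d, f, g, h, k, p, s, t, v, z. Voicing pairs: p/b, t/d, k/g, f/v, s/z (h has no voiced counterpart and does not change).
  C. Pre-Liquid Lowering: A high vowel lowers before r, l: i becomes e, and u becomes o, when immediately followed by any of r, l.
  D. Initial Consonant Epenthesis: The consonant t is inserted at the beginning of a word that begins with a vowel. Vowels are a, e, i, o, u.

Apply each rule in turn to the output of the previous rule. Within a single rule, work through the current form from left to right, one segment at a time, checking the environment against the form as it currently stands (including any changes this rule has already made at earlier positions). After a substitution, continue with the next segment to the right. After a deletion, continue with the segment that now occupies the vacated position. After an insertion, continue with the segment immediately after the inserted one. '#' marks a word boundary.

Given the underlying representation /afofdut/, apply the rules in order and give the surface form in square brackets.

[tafovtt]

A Syncope: [afofdut] → [afofdt]
B Regressive Voicing Assimilation: [afofdt] → [afovtt]
C Pre-Liquid Lowering: no change — [afovtt]
D Initial Consonant Epenthesis: [afovtt] → [tafovtt]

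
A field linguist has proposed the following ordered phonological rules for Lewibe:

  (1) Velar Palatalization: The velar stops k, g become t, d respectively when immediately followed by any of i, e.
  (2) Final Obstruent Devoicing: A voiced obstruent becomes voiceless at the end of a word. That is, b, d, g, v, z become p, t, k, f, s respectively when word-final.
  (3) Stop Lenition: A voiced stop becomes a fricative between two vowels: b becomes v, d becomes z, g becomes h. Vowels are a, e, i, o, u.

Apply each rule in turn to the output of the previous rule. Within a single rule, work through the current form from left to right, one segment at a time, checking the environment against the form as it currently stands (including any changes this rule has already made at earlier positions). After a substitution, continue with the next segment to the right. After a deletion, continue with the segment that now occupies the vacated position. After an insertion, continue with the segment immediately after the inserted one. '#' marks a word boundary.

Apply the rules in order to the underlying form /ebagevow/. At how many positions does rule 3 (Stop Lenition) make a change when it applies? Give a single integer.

(1) Velar Palatalization: [ebagevow] → [ebadevow]
(2) Final Obstruent Devoicing: no change — [ebadevow]
(3) Stop Lenition: [ebadevow] → [evazevow]
Rule 3 changed 2 position(s).

2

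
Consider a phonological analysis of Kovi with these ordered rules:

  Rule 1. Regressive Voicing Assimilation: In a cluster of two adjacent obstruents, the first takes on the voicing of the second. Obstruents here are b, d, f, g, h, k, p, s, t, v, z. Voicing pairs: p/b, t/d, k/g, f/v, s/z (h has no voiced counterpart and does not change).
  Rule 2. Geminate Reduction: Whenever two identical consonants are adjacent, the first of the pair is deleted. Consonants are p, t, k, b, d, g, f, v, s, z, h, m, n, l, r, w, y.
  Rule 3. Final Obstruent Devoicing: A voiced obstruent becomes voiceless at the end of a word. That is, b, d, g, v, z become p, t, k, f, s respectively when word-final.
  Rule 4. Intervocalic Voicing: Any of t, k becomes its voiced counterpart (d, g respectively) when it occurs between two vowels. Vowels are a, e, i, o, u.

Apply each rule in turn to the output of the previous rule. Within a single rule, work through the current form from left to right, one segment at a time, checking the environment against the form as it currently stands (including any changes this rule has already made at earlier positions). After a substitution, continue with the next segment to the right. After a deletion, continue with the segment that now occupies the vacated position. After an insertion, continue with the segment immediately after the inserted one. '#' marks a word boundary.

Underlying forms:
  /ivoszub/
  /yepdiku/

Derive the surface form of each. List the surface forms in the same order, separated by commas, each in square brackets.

/ivoszub/:
  Rule 1 Regressive Voicing Assimilation: [ivoszub] → [ivozzub]
  Rule 2 Geminate Reduction: [ivozzub] → [ivozub]
  Rule 3 Final Obstruent Devoicing: [ivozub] → [ivozup]
  Rule 4 Intervocalic Voicing: no change — [ivozup]
/yepdiku/:
  Rule 1 Regressive Voicing Assimilation: [yepdiku] → [yebdiku]
  Rule 2 Geminate Reduction: no change — [yebdiku]
  Rule 3 Final Obstruent Devoicing: no change — [yebdiku]
  Rule 4 Intervocalic Voicing: [yebdiku] → [yebdigu]

[ivozup], [yebdigu]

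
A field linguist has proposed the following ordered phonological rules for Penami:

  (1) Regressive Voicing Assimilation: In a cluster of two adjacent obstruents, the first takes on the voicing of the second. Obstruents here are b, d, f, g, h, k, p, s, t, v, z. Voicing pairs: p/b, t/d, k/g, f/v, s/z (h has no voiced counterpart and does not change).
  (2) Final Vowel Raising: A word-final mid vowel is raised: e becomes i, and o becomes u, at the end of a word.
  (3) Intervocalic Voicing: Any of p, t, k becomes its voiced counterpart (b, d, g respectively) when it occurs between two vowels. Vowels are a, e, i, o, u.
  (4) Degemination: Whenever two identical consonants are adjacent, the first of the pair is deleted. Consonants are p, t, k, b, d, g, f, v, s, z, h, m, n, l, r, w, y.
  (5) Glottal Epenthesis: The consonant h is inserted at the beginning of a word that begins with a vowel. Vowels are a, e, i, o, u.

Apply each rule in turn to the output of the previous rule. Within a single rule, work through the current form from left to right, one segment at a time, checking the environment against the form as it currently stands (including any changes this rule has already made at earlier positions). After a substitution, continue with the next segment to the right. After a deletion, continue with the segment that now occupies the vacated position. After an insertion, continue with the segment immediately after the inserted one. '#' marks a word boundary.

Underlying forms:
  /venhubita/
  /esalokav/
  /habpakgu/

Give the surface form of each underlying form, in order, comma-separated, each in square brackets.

[venhubida], [hesalogav], [hapagu]

/venhubita/:
  (1) Regressive Voicing Assimilation: no change — [venhubita]
  (2) Final Vowel Raising: no change — [venhubita]
  (3) Intervocalic Voicing: [venhubita] → [venhubida]
  (4) Degemination: no change — [venhubida]
  (5) Glottal Epenthesis: no change — [venhubida]
/esalokav/:
  (1) Regressive Voicing Assimilation: no change — [esalokav]
  (2) Final Vowel Raising: no change — [esalokav]
  (3) Intervocalic Voicing: [esalokav] → [esalogav]
  (4) Degemination: no change — [esalogav]
  (5) Glottal Epenthesis: [esalogav] → [hesalogav]
/habpakgu/:
  (1) Regressive Voicing Assimilation: [habpakgu] → [happaggu]
  (2) Final Vowel Raising: no change — [happaggu]
  (3) Intervocalic Voicing: no change — [happaggu]
  (4) Degemination: [happaggu] → [hapagu]
  (5) Glottal Epenthesis: no change — [hapagu]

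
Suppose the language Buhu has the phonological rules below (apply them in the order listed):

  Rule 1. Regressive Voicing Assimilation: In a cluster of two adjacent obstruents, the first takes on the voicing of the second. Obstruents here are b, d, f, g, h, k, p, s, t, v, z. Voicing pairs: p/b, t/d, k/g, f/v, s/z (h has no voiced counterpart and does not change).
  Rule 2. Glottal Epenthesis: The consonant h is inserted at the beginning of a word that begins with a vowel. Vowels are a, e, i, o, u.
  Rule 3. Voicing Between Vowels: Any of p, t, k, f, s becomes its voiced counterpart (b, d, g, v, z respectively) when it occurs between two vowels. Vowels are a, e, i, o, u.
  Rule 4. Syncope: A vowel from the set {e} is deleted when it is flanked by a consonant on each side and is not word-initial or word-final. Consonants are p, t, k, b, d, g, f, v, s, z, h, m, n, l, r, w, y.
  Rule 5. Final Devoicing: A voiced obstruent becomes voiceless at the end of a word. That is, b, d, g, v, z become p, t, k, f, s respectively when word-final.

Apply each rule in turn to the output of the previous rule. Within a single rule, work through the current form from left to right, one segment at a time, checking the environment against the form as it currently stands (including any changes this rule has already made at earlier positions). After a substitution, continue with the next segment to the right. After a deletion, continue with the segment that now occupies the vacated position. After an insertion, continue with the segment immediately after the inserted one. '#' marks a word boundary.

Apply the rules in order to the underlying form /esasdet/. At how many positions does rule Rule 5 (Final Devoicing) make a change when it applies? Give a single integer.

0

Rule 1 Regressive Voicing Assimilation: [esasdet] → [esazdet]
Rule 2 Glottal Epenthesis: [esazdet] → [hesazdet]
Rule 3 Voicing Between Vowels: [hesazdet] → [hezazdet]
Rule 4 Syncope: [hezazdet] → [hzazdt]
Rule 5 Final Devoicing: no change — [hzazdt]
Rule Rule 5 changed 0 position(s).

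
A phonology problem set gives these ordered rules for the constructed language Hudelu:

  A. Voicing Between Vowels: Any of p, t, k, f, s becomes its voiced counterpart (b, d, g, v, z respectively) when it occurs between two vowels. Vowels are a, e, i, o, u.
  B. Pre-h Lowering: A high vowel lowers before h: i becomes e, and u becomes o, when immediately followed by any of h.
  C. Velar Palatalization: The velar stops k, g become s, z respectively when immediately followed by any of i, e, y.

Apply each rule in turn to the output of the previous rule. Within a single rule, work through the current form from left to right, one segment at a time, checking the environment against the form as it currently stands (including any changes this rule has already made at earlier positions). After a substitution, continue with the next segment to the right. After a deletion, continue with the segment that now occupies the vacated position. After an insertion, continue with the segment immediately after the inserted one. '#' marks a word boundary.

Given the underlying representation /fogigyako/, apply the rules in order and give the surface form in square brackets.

[fozizyago]

A Voicing Between Vowels: [fogigyako] → [fogigyago]
B Pre-h Lowering: no change — [fogigyago]
C Velar Palatalization: [fogigyago] → [fozizyago]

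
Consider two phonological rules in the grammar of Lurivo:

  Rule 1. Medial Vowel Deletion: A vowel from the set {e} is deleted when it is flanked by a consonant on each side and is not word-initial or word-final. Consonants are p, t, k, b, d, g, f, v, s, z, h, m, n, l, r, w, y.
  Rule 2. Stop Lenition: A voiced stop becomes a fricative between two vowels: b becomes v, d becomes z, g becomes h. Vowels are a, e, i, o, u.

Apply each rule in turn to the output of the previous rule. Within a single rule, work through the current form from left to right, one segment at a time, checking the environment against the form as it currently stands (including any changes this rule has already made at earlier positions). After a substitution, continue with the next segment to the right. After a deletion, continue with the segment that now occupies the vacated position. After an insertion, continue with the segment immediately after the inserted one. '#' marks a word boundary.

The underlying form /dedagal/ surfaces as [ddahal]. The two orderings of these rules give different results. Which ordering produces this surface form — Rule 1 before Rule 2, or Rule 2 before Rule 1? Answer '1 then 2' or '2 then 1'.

1 then 2

Order 1 then 2:
  1 Medial Vowel Deletion: [dedagal] → [ddagal]
  2 Stop Lenition: [ddagal] → [ddahal]
  result: [ddahal]
Order 2 then 1:
  2 Stop Lenition: [dedagal] → [dezahal]
  1 Medial Vowel Deletion: [dezahal] → [dzahal]
  result: [dzahal]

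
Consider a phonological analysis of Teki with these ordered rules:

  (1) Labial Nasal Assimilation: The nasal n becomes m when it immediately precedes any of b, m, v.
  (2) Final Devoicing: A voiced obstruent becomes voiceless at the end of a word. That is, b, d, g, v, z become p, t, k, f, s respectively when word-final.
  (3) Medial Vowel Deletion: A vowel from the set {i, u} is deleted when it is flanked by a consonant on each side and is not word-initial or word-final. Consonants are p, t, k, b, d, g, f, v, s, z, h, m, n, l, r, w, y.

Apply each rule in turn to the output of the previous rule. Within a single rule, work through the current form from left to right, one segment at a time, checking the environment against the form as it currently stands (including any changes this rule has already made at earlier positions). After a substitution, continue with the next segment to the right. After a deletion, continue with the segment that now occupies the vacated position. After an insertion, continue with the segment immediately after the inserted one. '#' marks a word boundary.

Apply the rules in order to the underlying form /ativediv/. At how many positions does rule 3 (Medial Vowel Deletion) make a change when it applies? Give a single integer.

(1) Labial Nasal Assimilation: no change — [ativediv]
(2) Final Devoicing: [ativediv] → [ativedif]
(3) Medial Vowel Deletion: [ativedif] → [atvedf]
Rule 3 changed 2 position(s).

2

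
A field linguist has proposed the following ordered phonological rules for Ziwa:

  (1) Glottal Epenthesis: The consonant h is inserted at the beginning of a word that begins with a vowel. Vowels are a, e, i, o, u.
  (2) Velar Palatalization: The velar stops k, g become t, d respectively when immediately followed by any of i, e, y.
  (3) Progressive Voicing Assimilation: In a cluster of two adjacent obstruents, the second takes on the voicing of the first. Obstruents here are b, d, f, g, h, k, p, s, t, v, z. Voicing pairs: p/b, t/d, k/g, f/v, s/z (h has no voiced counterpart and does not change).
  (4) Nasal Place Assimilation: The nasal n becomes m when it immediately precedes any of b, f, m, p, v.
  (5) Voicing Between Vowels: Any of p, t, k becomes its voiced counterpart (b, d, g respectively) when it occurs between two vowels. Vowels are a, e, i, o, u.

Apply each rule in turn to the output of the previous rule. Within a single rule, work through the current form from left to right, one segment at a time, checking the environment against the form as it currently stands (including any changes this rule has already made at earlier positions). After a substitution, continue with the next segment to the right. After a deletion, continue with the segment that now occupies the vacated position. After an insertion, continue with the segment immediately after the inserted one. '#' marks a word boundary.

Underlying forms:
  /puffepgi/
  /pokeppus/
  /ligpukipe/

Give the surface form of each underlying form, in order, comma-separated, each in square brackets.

/puffepgi/:
  (1) Glottal Epenthesis: no change — [puffepgi]
  (2) Velar Palatalization: [puffepgi] → [puffepdi]
  (3) Progressive Voicing Assimilation: [puffepdi] → [puffepti]
  (4) Nasal Place Assimilation: no change — [puffepti]
  (5) Voicing Between Vowels: no change — [puffepti]
/pokeppus/:
  (1) Glottal Epenthesis: no change — [pokeppus]
  (2) Velar Palatalization: [pokeppus] → [poteppus]
  (3) Progressive Voicing Assimilation: no change — [poteppus]
  (4) Nasal Place Assimilation: no change — [poteppus]
  (5) Voicing Between Vowels: [poteppus] → [podeppus]
/ligpukipe/:
  (1) Glottal Epenthesis: no change — [ligpukipe]
  (2) Velar Palatalization: [ligpukipe] → [ligputipe]
  (3) Progressive Voicing Assimilation: [ligputipe] → [ligbutipe]
  (4) Nasal Place Assimilation: no change — [ligbutipe]
  (5) Voicing Between Vowels: [ligbutipe] → [ligbudibe]

[puffepti], [podeppus], [ligbudibe]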